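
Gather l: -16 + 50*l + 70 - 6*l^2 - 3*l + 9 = -6*l^2 + 47*l + 63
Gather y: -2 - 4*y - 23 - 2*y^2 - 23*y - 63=-2*y^2 - 27*y - 88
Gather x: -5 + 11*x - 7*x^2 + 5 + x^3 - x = x^3 - 7*x^2 + 10*x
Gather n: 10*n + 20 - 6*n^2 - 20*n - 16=-6*n^2 - 10*n + 4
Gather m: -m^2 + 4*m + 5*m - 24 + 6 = -m^2 + 9*m - 18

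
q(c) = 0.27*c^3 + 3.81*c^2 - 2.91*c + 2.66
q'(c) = 0.81*c^2 + 7.62*c - 2.91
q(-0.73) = 6.71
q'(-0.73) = -8.04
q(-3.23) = 42.71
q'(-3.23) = -19.07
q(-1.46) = 14.19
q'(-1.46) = -12.31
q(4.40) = 86.62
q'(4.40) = 46.30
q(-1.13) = 10.42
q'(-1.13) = -10.49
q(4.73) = 102.71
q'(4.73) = 51.25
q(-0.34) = 4.08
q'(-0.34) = -5.41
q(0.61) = 2.36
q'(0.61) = 2.04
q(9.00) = 481.91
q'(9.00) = 131.28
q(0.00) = 2.66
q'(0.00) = -2.91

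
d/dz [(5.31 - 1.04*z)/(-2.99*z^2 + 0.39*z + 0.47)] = (-3.1096*z^2 + 31.7538*z - 2.5597)/(8.9401*z^4 - 2.3322*z^3 - 2.6585*z^2 + 0.3666*z + 0.2209)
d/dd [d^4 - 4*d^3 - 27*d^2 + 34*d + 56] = 4*d^3 - 12*d^2 - 54*d + 34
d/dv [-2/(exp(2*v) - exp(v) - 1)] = (4*exp(v) - 2)*exp(v)/(-exp(2*v) + exp(v) + 1)^2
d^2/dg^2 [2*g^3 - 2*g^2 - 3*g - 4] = 12*g - 4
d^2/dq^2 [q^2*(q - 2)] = 6*q - 4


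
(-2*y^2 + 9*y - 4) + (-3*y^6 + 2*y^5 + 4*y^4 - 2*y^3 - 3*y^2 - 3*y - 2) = -3*y^6 + 2*y^5 + 4*y^4 - 2*y^3 - 5*y^2 + 6*y - 6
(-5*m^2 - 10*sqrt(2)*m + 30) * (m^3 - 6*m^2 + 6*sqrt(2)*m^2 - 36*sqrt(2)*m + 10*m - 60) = -5*m^5 - 40*sqrt(2)*m^4 + 30*m^4 - 140*m^3 + 240*sqrt(2)*m^3 + 80*sqrt(2)*m^2 + 840*m^2 - 480*sqrt(2)*m + 300*m - 1800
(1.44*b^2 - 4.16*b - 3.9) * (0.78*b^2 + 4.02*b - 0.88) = 1.1232*b^4 + 2.544*b^3 - 21.0324*b^2 - 12.0172*b + 3.432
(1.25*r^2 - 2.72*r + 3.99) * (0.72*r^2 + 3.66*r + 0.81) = 0.9*r^4 + 2.6166*r^3 - 6.0699*r^2 + 12.4002*r + 3.2319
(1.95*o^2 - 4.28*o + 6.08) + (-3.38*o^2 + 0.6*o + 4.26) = -1.43*o^2 - 3.68*o + 10.34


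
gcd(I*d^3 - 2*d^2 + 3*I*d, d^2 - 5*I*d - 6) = 1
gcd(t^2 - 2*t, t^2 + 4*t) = t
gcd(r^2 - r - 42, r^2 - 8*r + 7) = r - 7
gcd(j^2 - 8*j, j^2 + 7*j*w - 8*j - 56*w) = j - 8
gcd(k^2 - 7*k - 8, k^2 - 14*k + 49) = 1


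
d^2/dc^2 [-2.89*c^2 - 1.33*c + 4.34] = -5.78000000000000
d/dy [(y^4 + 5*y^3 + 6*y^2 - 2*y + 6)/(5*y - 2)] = (15*y^4 + 42*y^3 - 24*y - 26)/(25*y^2 - 20*y + 4)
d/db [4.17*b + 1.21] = 4.17000000000000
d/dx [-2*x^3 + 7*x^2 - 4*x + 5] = -6*x^2 + 14*x - 4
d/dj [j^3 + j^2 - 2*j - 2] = 3*j^2 + 2*j - 2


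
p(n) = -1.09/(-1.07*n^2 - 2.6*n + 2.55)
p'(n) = -1.09*(2.14*n + 2.6)/(-1.07*n^2 - 2.6*n + 2.55)^2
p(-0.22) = -0.36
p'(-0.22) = -0.25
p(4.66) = 0.03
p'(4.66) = -0.01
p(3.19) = 0.07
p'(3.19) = -0.04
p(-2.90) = -1.00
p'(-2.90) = 3.30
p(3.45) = 0.06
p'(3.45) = -0.03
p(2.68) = 0.09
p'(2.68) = -0.06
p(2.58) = 0.10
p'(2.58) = -0.07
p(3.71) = 0.05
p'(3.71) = -0.02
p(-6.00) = 0.05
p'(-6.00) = 0.03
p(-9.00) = 0.02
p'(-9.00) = 0.00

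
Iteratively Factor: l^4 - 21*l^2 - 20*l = (l + 4)*(l^3 - 4*l^2 - 5*l) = (l - 5)*(l + 4)*(l^2 + l) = l*(l - 5)*(l + 4)*(l + 1)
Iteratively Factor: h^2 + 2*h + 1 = (h + 1)*(h + 1)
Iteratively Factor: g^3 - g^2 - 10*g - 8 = (g - 4)*(g^2 + 3*g + 2) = (g - 4)*(g + 1)*(g + 2)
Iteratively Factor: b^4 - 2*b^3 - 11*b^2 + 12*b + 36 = (b - 3)*(b^3 + b^2 - 8*b - 12) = (b - 3)*(b + 2)*(b^2 - b - 6) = (b - 3)^2*(b + 2)*(b + 2)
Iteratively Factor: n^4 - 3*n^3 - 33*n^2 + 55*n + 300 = (n + 4)*(n^3 - 7*n^2 - 5*n + 75) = (n - 5)*(n + 4)*(n^2 - 2*n - 15) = (n - 5)*(n + 3)*(n + 4)*(n - 5)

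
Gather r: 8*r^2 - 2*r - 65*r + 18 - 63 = 8*r^2 - 67*r - 45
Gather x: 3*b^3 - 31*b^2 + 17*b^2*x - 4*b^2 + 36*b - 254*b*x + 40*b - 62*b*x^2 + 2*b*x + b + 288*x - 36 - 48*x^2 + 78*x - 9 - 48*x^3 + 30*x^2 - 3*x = 3*b^3 - 35*b^2 + 77*b - 48*x^3 + x^2*(-62*b - 18) + x*(17*b^2 - 252*b + 363) - 45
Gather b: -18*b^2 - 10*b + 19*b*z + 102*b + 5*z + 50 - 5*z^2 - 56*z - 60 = -18*b^2 + b*(19*z + 92) - 5*z^2 - 51*z - 10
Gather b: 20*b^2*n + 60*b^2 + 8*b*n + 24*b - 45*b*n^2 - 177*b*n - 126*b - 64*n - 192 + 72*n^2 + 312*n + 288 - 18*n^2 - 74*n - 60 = b^2*(20*n + 60) + b*(-45*n^2 - 169*n - 102) + 54*n^2 + 174*n + 36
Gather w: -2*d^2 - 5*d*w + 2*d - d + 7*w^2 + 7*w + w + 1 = -2*d^2 + d + 7*w^2 + w*(8 - 5*d) + 1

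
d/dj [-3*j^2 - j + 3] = -6*j - 1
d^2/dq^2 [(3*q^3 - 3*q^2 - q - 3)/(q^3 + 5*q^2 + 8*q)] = 2*(-18*q^6 - 75*q^5 + 39*q^4 + 175*q^3 - 297*q^2 - 360*q - 192)/(q^3*(q^6 + 15*q^5 + 99*q^4 + 365*q^3 + 792*q^2 + 960*q + 512))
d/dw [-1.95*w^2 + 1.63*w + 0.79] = 1.63 - 3.9*w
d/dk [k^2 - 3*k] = 2*k - 3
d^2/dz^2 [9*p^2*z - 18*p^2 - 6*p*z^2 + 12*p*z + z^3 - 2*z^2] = -12*p + 6*z - 4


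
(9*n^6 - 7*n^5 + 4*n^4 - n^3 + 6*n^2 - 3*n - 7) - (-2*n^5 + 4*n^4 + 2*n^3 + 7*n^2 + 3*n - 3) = 9*n^6 - 5*n^5 - 3*n^3 - n^2 - 6*n - 4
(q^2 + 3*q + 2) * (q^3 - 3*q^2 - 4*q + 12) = q^5 - 11*q^3 - 6*q^2 + 28*q + 24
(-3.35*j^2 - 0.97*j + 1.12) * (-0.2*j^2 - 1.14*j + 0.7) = 0.67*j^4 + 4.013*j^3 - 1.4632*j^2 - 1.9558*j + 0.784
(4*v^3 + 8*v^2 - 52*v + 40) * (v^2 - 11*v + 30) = 4*v^5 - 36*v^4 - 20*v^3 + 852*v^2 - 2000*v + 1200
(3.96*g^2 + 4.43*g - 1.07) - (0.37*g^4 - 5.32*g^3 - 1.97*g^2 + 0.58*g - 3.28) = -0.37*g^4 + 5.32*g^3 + 5.93*g^2 + 3.85*g + 2.21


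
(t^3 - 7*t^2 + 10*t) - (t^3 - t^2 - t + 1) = -6*t^2 + 11*t - 1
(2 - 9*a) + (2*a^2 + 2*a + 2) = 2*a^2 - 7*a + 4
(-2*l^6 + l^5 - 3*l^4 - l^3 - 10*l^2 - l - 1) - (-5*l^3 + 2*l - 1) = -2*l^6 + l^5 - 3*l^4 + 4*l^3 - 10*l^2 - 3*l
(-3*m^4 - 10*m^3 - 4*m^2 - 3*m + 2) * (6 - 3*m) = 9*m^5 + 12*m^4 - 48*m^3 - 15*m^2 - 24*m + 12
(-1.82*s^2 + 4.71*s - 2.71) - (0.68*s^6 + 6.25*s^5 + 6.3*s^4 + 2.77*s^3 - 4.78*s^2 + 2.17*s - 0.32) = -0.68*s^6 - 6.25*s^5 - 6.3*s^4 - 2.77*s^3 + 2.96*s^2 + 2.54*s - 2.39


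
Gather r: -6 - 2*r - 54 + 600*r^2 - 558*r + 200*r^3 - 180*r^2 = 200*r^3 + 420*r^2 - 560*r - 60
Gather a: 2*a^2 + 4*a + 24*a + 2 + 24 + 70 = 2*a^2 + 28*a + 96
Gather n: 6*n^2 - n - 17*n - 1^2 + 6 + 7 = 6*n^2 - 18*n + 12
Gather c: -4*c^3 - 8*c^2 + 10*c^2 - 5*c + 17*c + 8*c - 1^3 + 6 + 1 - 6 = -4*c^3 + 2*c^2 + 20*c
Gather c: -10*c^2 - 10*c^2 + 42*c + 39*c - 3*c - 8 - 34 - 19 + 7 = -20*c^2 + 78*c - 54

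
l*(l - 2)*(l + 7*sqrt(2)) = l^3 - 2*l^2 + 7*sqrt(2)*l^2 - 14*sqrt(2)*l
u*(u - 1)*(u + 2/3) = u^3 - u^2/3 - 2*u/3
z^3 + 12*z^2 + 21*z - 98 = (z - 2)*(z + 7)^2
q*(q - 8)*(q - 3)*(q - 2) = q^4 - 13*q^3 + 46*q^2 - 48*q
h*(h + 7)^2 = h^3 + 14*h^2 + 49*h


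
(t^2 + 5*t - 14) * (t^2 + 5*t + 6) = t^4 + 10*t^3 + 17*t^2 - 40*t - 84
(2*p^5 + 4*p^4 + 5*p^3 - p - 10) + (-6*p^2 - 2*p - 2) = 2*p^5 + 4*p^4 + 5*p^3 - 6*p^2 - 3*p - 12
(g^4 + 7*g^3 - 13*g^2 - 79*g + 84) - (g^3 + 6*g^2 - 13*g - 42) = g^4 + 6*g^3 - 19*g^2 - 66*g + 126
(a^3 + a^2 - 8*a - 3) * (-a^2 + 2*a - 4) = -a^5 + a^4 + 6*a^3 - 17*a^2 + 26*a + 12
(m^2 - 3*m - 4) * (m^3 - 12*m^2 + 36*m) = m^5 - 15*m^4 + 68*m^3 - 60*m^2 - 144*m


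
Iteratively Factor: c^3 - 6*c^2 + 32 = (c - 4)*(c^2 - 2*c - 8) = (c - 4)*(c + 2)*(c - 4)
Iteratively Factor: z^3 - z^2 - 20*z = (z - 5)*(z^2 + 4*z) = (z - 5)*(z + 4)*(z)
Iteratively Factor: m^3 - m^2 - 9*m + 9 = (m - 1)*(m^2 - 9) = (m - 1)*(m + 3)*(m - 3)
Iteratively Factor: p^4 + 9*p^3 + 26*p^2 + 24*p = (p + 4)*(p^3 + 5*p^2 + 6*p) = (p + 3)*(p + 4)*(p^2 + 2*p) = (p + 2)*(p + 3)*(p + 4)*(p)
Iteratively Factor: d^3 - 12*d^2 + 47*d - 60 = (d - 3)*(d^2 - 9*d + 20) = (d - 4)*(d - 3)*(d - 5)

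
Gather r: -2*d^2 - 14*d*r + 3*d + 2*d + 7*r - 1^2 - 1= -2*d^2 + 5*d + r*(7 - 14*d) - 2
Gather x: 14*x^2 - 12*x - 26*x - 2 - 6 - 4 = 14*x^2 - 38*x - 12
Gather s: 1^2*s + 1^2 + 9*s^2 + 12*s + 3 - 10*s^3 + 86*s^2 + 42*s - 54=-10*s^3 + 95*s^2 + 55*s - 50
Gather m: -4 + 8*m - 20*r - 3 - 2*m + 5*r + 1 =6*m - 15*r - 6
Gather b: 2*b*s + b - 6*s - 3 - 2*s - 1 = b*(2*s + 1) - 8*s - 4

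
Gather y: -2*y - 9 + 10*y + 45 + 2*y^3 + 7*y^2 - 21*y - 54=2*y^3 + 7*y^2 - 13*y - 18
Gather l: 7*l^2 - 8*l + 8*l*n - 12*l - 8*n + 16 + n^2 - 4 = 7*l^2 + l*(8*n - 20) + n^2 - 8*n + 12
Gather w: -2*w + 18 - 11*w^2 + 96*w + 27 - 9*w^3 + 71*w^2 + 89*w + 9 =-9*w^3 + 60*w^2 + 183*w + 54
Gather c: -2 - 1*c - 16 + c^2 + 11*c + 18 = c^2 + 10*c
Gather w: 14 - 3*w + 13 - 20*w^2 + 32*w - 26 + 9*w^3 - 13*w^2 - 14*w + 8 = 9*w^3 - 33*w^2 + 15*w + 9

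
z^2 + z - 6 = (z - 2)*(z + 3)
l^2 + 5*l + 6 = (l + 2)*(l + 3)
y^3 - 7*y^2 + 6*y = y*(y - 6)*(y - 1)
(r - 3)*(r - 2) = r^2 - 5*r + 6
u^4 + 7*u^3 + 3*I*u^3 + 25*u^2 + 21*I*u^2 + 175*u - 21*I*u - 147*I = (u + 7)*(u - 3*I)*(u - I)*(u + 7*I)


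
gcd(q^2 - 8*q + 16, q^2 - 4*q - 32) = 1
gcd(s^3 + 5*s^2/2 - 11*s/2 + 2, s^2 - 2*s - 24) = s + 4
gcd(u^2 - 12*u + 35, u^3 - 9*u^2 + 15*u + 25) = u - 5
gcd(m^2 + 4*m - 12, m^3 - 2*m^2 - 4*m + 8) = m - 2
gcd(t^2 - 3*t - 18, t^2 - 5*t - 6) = t - 6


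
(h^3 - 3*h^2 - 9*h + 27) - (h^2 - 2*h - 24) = h^3 - 4*h^2 - 7*h + 51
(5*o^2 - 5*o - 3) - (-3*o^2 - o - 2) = 8*o^2 - 4*o - 1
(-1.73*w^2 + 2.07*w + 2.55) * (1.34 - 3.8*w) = 6.574*w^3 - 10.1842*w^2 - 6.9162*w + 3.417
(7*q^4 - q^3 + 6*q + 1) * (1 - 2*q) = -14*q^5 + 9*q^4 - q^3 - 12*q^2 + 4*q + 1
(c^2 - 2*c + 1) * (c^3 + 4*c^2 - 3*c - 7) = c^5 + 2*c^4 - 10*c^3 + 3*c^2 + 11*c - 7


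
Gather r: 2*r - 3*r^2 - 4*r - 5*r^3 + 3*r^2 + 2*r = -5*r^3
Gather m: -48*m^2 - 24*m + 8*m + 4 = -48*m^2 - 16*m + 4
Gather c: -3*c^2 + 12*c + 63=-3*c^2 + 12*c + 63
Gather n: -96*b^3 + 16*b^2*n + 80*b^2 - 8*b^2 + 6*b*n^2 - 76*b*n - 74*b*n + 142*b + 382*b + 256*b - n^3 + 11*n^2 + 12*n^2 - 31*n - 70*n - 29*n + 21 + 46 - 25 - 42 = -96*b^3 + 72*b^2 + 780*b - n^3 + n^2*(6*b + 23) + n*(16*b^2 - 150*b - 130)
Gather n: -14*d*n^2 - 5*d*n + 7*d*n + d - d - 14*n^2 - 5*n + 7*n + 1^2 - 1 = n^2*(-14*d - 14) + n*(2*d + 2)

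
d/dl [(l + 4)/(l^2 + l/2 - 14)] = -4/(4*l^2 - 28*l + 49)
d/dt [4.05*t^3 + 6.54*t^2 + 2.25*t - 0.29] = 12.15*t^2 + 13.08*t + 2.25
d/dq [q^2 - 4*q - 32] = 2*q - 4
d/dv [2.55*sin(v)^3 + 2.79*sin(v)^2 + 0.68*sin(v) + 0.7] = (7.65*sin(v)^2 + 5.58*sin(v) + 0.68)*cos(v)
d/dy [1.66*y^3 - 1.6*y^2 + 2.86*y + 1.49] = 4.98*y^2 - 3.2*y + 2.86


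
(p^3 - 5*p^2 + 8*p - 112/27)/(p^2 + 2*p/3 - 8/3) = (9*p^2 - 33*p + 28)/(9*(p + 2))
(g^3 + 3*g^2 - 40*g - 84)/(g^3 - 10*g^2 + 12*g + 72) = (g + 7)/(g - 6)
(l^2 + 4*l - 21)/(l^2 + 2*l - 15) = (l + 7)/(l + 5)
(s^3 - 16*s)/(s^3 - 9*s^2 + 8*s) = (s^2 - 16)/(s^2 - 9*s + 8)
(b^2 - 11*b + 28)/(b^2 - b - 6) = (-b^2 + 11*b - 28)/(-b^2 + b + 6)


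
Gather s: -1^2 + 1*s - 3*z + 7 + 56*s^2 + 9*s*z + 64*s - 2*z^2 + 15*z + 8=56*s^2 + s*(9*z + 65) - 2*z^2 + 12*z + 14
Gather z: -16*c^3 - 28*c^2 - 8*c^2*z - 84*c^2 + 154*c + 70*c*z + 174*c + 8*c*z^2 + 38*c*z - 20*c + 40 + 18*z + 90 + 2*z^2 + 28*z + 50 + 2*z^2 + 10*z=-16*c^3 - 112*c^2 + 308*c + z^2*(8*c + 4) + z*(-8*c^2 + 108*c + 56) + 180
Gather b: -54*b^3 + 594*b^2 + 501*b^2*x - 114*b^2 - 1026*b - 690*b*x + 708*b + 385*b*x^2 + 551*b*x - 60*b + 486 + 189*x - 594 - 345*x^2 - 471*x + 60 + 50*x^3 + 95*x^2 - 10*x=-54*b^3 + b^2*(501*x + 480) + b*(385*x^2 - 139*x - 378) + 50*x^3 - 250*x^2 - 292*x - 48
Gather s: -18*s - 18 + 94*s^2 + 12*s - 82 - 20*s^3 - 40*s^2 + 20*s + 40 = -20*s^3 + 54*s^2 + 14*s - 60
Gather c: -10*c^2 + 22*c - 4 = -10*c^2 + 22*c - 4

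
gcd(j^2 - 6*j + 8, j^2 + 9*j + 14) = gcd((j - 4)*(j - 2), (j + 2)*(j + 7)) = 1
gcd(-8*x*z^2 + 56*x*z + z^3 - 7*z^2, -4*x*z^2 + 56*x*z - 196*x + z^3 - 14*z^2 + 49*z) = z - 7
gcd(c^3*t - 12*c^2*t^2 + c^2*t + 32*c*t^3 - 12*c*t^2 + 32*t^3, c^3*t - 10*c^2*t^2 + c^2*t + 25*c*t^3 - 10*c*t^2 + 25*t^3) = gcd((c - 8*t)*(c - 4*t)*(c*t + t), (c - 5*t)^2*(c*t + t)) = c*t + t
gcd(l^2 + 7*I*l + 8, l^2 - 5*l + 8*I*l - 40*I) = l + 8*I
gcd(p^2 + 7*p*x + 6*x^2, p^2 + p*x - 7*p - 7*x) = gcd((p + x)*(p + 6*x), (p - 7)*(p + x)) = p + x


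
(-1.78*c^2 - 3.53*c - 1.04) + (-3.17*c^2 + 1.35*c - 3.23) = -4.95*c^2 - 2.18*c - 4.27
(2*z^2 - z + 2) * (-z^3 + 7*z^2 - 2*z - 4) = -2*z^5 + 15*z^4 - 13*z^3 + 8*z^2 - 8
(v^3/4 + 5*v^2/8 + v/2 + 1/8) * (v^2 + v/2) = v^5/4 + 3*v^4/4 + 13*v^3/16 + 3*v^2/8 + v/16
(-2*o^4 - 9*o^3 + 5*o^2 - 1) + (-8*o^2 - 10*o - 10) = -2*o^4 - 9*o^3 - 3*o^2 - 10*o - 11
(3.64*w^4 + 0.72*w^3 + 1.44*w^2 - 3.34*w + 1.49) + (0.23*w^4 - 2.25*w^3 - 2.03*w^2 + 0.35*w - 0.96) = 3.87*w^4 - 1.53*w^3 - 0.59*w^2 - 2.99*w + 0.53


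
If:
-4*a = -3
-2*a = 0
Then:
No Solution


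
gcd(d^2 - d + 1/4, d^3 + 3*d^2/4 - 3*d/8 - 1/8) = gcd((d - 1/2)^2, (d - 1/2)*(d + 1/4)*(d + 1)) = d - 1/2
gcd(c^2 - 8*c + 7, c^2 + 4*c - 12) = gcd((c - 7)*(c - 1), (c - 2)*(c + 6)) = 1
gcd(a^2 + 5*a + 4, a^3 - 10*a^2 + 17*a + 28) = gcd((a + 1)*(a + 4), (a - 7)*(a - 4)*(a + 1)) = a + 1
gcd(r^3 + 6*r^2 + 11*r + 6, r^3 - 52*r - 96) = r + 2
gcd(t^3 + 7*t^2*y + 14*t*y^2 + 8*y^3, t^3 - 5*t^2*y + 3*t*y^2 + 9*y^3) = t + y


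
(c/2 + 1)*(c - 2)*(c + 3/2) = c^3/2 + 3*c^2/4 - 2*c - 3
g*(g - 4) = g^2 - 4*g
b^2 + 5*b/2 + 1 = (b + 1/2)*(b + 2)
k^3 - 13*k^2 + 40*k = k*(k - 8)*(k - 5)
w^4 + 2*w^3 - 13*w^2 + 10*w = w*(w - 2)*(w - 1)*(w + 5)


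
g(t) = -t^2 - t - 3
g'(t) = -2*t - 1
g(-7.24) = -48.18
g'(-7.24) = 13.48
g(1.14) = -5.44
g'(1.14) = -3.28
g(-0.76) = -2.82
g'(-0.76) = 0.52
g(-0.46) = -2.75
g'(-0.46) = -0.08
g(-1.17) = -3.20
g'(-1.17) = 1.34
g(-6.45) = -38.15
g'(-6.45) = 11.90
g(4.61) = -28.86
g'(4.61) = -10.22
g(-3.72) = -13.12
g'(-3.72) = 6.44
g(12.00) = -159.00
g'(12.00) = -25.00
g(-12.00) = -135.00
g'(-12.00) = 23.00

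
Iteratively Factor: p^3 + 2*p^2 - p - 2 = (p + 1)*(p^2 + p - 2) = (p - 1)*(p + 1)*(p + 2)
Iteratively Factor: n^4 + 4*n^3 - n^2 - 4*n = (n + 4)*(n^3 - n) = (n - 1)*(n + 4)*(n^2 + n) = (n - 1)*(n + 1)*(n + 4)*(n)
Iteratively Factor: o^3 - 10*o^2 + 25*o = (o)*(o^2 - 10*o + 25) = o*(o - 5)*(o - 5)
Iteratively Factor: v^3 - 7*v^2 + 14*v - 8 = (v - 4)*(v^2 - 3*v + 2) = (v - 4)*(v - 2)*(v - 1)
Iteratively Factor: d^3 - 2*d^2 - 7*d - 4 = (d - 4)*(d^2 + 2*d + 1) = (d - 4)*(d + 1)*(d + 1)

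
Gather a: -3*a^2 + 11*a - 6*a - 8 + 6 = -3*a^2 + 5*a - 2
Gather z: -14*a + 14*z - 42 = -14*a + 14*z - 42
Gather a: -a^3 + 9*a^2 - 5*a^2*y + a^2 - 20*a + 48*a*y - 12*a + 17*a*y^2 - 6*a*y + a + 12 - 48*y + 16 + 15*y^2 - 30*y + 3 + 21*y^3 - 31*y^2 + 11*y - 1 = -a^3 + a^2*(10 - 5*y) + a*(17*y^2 + 42*y - 31) + 21*y^3 - 16*y^2 - 67*y + 30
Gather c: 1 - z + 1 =2 - z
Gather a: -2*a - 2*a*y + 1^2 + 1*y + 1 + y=a*(-2*y - 2) + 2*y + 2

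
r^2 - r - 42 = (r - 7)*(r + 6)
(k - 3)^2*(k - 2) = k^3 - 8*k^2 + 21*k - 18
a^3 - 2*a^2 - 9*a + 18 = (a - 3)*(a - 2)*(a + 3)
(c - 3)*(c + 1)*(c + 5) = c^3 + 3*c^2 - 13*c - 15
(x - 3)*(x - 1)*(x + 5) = x^3 + x^2 - 17*x + 15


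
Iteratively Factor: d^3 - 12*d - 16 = (d + 2)*(d^2 - 2*d - 8) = (d - 4)*(d + 2)*(d + 2)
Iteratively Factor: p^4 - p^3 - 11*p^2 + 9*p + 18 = (p + 1)*(p^3 - 2*p^2 - 9*p + 18) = (p + 1)*(p + 3)*(p^2 - 5*p + 6) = (p - 2)*(p + 1)*(p + 3)*(p - 3)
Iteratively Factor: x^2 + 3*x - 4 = (x - 1)*(x + 4)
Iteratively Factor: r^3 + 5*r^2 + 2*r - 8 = (r + 2)*(r^2 + 3*r - 4) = (r - 1)*(r + 2)*(r + 4)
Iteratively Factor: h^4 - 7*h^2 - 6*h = (h - 3)*(h^3 + 3*h^2 + 2*h) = (h - 3)*(h + 2)*(h^2 + h) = h*(h - 3)*(h + 2)*(h + 1)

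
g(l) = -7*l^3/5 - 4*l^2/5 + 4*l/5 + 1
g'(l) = -21*l^2/5 - 8*l/5 + 4/5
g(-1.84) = 5.54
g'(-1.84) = -10.48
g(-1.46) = 2.48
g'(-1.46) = -5.82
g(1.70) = -6.83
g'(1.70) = -14.06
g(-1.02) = 0.84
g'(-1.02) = -1.94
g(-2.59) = 17.89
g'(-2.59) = -23.23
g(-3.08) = 31.85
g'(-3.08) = -34.11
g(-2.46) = 15.03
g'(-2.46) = -20.68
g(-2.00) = 7.40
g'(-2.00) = -12.80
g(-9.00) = 949.60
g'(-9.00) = -325.00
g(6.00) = -325.40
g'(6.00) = -160.00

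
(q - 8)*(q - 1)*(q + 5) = q^3 - 4*q^2 - 37*q + 40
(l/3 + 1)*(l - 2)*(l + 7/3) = l^3/3 + 10*l^2/9 - 11*l/9 - 14/3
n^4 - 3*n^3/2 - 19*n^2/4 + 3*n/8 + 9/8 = (n - 3)*(n - 1/2)*(n + 1/2)*(n + 3/2)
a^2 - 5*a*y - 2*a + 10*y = (a - 2)*(a - 5*y)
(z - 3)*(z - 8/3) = z^2 - 17*z/3 + 8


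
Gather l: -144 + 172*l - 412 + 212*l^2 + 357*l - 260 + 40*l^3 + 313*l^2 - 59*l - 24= 40*l^3 + 525*l^2 + 470*l - 840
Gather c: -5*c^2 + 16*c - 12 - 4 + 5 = -5*c^2 + 16*c - 11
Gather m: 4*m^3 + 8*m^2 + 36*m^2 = 4*m^3 + 44*m^2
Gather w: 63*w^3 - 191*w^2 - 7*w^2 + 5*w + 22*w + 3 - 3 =63*w^3 - 198*w^2 + 27*w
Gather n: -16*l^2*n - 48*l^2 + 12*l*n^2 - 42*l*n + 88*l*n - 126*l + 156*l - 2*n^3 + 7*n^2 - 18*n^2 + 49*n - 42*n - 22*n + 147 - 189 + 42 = -48*l^2 + 30*l - 2*n^3 + n^2*(12*l - 11) + n*(-16*l^2 + 46*l - 15)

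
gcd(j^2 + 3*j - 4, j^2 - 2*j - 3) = 1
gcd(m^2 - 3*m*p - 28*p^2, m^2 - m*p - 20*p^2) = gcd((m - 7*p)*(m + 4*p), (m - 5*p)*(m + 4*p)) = m + 4*p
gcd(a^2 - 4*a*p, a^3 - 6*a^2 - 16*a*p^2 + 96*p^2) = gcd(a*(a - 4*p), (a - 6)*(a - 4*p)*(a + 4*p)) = -a + 4*p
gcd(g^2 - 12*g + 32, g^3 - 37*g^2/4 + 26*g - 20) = g - 4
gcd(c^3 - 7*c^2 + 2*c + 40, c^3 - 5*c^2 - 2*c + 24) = c^2 - 2*c - 8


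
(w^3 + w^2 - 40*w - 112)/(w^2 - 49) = (w^2 + 8*w + 16)/(w + 7)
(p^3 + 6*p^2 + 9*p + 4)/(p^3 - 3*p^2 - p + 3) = (p^2 + 5*p + 4)/(p^2 - 4*p + 3)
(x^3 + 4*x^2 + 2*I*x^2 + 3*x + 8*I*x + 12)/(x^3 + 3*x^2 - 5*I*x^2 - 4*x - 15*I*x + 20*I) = (x^2 + 2*I*x + 3)/(x^2 - x*(1 + 5*I) + 5*I)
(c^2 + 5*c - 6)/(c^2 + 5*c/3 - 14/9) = 9*(c^2 + 5*c - 6)/(9*c^2 + 15*c - 14)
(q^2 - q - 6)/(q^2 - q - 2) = (-q^2 + q + 6)/(-q^2 + q + 2)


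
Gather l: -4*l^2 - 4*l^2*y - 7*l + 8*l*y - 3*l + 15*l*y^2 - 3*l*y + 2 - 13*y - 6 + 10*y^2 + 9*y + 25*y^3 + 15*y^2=l^2*(-4*y - 4) + l*(15*y^2 + 5*y - 10) + 25*y^3 + 25*y^2 - 4*y - 4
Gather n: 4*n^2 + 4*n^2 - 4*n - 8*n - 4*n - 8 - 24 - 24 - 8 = 8*n^2 - 16*n - 64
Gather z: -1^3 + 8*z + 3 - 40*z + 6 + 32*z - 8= 0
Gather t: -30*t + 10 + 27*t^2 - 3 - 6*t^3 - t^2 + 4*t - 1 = -6*t^3 + 26*t^2 - 26*t + 6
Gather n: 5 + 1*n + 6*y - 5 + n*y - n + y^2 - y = n*y + y^2 + 5*y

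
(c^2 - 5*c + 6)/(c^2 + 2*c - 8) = (c - 3)/(c + 4)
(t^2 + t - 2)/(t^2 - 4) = (t - 1)/(t - 2)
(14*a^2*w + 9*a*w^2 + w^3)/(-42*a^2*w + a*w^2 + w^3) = (2*a + w)/(-6*a + w)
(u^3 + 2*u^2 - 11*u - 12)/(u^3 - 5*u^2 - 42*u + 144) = (u^2 + 5*u + 4)/(u^2 - 2*u - 48)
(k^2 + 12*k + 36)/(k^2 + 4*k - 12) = (k + 6)/(k - 2)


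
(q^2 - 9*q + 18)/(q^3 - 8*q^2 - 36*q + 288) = (q - 3)/(q^2 - 2*q - 48)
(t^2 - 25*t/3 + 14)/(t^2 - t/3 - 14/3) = (t - 6)/(t + 2)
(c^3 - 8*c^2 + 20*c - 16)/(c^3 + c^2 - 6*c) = (c^2 - 6*c + 8)/(c*(c + 3))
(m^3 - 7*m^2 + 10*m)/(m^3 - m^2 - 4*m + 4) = m*(m - 5)/(m^2 + m - 2)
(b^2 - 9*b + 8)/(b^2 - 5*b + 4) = (b - 8)/(b - 4)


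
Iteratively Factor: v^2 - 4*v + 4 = (v - 2)*(v - 2)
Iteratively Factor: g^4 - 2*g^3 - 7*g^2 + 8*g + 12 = (g - 2)*(g^3 - 7*g - 6) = (g - 3)*(g - 2)*(g^2 + 3*g + 2) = (g - 3)*(g - 2)*(g + 2)*(g + 1)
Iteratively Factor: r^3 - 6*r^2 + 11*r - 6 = (r - 1)*(r^2 - 5*r + 6) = (r - 3)*(r - 1)*(r - 2)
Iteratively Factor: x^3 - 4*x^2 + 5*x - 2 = (x - 1)*(x^2 - 3*x + 2) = (x - 2)*(x - 1)*(x - 1)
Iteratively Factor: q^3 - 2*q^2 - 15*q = (q - 5)*(q^2 + 3*q) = (q - 5)*(q + 3)*(q)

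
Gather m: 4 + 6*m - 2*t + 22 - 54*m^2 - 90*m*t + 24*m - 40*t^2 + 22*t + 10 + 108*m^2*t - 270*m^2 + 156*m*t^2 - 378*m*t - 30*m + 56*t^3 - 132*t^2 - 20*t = m^2*(108*t - 324) + m*(156*t^2 - 468*t) + 56*t^3 - 172*t^2 + 36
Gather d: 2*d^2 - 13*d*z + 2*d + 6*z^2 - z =2*d^2 + d*(2 - 13*z) + 6*z^2 - z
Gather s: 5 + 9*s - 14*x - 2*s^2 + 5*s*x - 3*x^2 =-2*s^2 + s*(5*x + 9) - 3*x^2 - 14*x + 5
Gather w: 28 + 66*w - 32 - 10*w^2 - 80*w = -10*w^2 - 14*w - 4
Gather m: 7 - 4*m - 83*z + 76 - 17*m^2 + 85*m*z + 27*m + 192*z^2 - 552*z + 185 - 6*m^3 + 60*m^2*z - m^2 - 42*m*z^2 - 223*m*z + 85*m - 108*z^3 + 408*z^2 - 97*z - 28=-6*m^3 + m^2*(60*z - 18) + m*(-42*z^2 - 138*z + 108) - 108*z^3 + 600*z^2 - 732*z + 240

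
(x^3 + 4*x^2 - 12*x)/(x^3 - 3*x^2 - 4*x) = (-x^2 - 4*x + 12)/(-x^2 + 3*x + 4)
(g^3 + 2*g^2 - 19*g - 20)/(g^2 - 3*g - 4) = g + 5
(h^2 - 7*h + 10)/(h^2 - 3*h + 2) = (h - 5)/(h - 1)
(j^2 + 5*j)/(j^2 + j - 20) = j/(j - 4)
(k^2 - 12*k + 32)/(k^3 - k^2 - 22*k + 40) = (k - 8)/(k^2 + 3*k - 10)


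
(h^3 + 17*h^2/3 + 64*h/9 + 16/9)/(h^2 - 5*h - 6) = (9*h^3 + 51*h^2 + 64*h + 16)/(9*(h^2 - 5*h - 6))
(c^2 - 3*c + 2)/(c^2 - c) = (c - 2)/c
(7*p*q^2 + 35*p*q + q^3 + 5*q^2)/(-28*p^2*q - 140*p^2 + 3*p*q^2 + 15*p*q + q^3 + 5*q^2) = -q/(4*p - q)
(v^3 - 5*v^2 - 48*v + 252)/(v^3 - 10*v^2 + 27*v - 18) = (v^2 + v - 42)/(v^2 - 4*v + 3)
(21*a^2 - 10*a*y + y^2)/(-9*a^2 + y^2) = (-7*a + y)/(3*a + y)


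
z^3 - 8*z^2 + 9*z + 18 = (z - 6)*(z - 3)*(z + 1)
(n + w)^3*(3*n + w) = 3*n^4 + 10*n^3*w + 12*n^2*w^2 + 6*n*w^3 + w^4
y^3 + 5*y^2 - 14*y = y*(y - 2)*(y + 7)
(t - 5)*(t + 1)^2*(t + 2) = t^4 - t^3 - 15*t^2 - 23*t - 10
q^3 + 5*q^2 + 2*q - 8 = (q - 1)*(q + 2)*(q + 4)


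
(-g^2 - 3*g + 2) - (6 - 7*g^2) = 6*g^2 - 3*g - 4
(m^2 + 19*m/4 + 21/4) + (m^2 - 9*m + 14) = 2*m^2 - 17*m/4 + 77/4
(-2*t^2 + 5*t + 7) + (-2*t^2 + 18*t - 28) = -4*t^2 + 23*t - 21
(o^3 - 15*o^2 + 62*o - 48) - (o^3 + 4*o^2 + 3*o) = -19*o^2 + 59*o - 48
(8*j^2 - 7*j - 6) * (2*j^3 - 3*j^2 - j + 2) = 16*j^5 - 38*j^4 + j^3 + 41*j^2 - 8*j - 12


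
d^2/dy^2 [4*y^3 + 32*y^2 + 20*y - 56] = 24*y + 64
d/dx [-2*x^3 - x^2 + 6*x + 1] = -6*x^2 - 2*x + 6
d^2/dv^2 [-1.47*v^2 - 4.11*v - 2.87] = -2.94000000000000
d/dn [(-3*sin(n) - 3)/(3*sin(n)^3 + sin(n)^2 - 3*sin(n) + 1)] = 6*(3*sin(n)^3 + 5*sin(n)^2 + sin(n) - 2)*cos(n)/(-3*sin(n)*cos(n)^2 - cos(n)^2 + 2)^2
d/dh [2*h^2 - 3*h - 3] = 4*h - 3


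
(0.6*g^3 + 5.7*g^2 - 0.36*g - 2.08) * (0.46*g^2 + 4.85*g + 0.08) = 0.276*g^5 + 5.532*g^4 + 27.5274*g^3 - 2.2468*g^2 - 10.1168*g - 0.1664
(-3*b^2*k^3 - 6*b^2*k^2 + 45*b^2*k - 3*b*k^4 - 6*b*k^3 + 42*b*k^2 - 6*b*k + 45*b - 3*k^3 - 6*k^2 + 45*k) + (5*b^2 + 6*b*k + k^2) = -3*b^2*k^3 - 6*b^2*k^2 + 45*b^2*k + 5*b^2 - 3*b*k^4 - 6*b*k^3 + 42*b*k^2 + 45*b - 3*k^3 - 5*k^2 + 45*k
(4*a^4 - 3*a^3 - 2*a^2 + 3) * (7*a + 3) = 28*a^5 - 9*a^4 - 23*a^3 - 6*a^2 + 21*a + 9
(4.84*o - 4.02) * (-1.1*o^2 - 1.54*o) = -5.324*o^3 - 3.0316*o^2 + 6.1908*o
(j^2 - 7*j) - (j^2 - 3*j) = -4*j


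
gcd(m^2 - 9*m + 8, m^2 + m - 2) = m - 1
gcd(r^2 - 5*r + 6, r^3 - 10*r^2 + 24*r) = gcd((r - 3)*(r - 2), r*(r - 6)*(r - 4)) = 1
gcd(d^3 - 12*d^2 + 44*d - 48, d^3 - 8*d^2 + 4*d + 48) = d^2 - 10*d + 24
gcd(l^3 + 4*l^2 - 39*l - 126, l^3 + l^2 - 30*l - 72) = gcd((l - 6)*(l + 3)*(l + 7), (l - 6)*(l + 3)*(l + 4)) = l^2 - 3*l - 18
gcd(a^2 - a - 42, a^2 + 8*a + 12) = a + 6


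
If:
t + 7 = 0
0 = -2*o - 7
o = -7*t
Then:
No Solution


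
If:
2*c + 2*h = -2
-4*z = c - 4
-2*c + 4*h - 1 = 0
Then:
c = -5/6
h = -1/6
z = 29/24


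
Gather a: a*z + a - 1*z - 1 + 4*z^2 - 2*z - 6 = a*(z + 1) + 4*z^2 - 3*z - 7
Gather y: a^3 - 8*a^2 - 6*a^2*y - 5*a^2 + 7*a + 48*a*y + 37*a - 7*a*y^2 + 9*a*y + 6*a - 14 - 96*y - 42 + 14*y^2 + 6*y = a^3 - 13*a^2 + 50*a + y^2*(14 - 7*a) + y*(-6*a^2 + 57*a - 90) - 56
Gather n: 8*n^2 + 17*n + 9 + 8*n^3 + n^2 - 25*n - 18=8*n^3 + 9*n^2 - 8*n - 9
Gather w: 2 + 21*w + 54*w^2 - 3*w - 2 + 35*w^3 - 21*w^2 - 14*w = 35*w^3 + 33*w^2 + 4*w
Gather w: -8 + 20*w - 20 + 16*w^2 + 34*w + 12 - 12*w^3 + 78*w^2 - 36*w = -12*w^3 + 94*w^2 + 18*w - 16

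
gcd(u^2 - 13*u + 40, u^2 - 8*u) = u - 8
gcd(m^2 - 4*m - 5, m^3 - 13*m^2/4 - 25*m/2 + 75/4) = m - 5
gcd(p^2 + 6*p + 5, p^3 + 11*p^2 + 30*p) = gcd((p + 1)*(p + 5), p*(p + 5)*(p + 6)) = p + 5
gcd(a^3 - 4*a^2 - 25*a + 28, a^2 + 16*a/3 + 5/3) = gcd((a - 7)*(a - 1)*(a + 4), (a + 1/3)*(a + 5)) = 1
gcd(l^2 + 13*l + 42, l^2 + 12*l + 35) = l + 7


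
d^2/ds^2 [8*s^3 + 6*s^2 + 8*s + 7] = 48*s + 12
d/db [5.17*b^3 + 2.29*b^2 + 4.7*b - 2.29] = 15.51*b^2 + 4.58*b + 4.7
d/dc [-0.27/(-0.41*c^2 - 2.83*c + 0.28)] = (-0.2214*c - 0.7641)/(0.41*c^2 + 2.83*c - 0.28)^2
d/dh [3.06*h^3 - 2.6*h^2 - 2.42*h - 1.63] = 9.18*h^2 - 5.2*h - 2.42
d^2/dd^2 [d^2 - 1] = 2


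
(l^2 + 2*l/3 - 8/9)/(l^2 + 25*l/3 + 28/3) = (l - 2/3)/(l + 7)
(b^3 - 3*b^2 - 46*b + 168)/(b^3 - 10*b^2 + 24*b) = (b + 7)/b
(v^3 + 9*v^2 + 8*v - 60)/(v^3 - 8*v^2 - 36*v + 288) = (v^2 + 3*v - 10)/(v^2 - 14*v + 48)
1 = 1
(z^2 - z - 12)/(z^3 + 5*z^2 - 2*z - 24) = (z - 4)/(z^2 + 2*z - 8)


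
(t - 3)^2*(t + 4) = t^3 - 2*t^2 - 15*t + 36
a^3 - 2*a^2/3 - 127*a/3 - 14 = (a - 7)*(a + 1/3)*(a + 6)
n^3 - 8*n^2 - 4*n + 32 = (n - 8)*(n - 2)*(n + 2)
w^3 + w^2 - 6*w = w*(w - 2)*(w + 3)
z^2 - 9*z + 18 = (z - 6)*(z - 3)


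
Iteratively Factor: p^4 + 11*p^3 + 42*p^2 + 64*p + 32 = (p + 4)*(p^3 + 7*p^2 + 14*p + 8) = (p + 4)^2*(p^2 + 3*p + 2) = (p + 2)*(p + 4)^2*(p + 1)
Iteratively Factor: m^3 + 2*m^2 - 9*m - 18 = (m - 3)*(m^2 + 5*m + 6) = (m - 3)*(m + 2)*(m + 3)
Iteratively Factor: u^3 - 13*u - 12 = (u + 1)*(u^2 - u - 12) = (u - 4)*(u + 1)*(u + 3)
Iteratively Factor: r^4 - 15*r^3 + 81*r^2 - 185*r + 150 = (r - 2)*(r^3 - 13*r^2 + 55*r - 75) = (r - 5)*(r - 2)*(r^2 - 8*r + 15) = (r - 5)^2*(r - 2)*(r - 3)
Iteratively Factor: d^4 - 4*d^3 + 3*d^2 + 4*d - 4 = (d - 2)*(d^3 - 2*d^2 - d + 2) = (d - 2)^2*(d^2 - 1) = (d - 2)^2*(d + 1)*(d - 1)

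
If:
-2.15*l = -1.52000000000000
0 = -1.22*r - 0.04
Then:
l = 0.71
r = -0.03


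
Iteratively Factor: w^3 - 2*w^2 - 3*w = (w)*(w^2 - 2*w - 3) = w*(w - 3)*(w + 1)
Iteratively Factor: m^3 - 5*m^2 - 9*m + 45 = (m - 5)*(m^2 - 9) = (m - 5)*(m + 3)*(m - 3)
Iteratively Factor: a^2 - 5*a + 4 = (a - 1)*(a - 4)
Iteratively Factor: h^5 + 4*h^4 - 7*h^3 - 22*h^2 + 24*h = (h)*(h^4 + 4*h^3 - 7*h^2 - 22*h + 24) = h*(h + 4)*(h^3 - 7*h + 6) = h*(h - 1)*(h + 4)*(h^2 + h - 6) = h*(h - 1)*(h + 3)*(h + 4)*(h - 2)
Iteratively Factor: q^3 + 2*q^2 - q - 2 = (q + 2)*(q^2 - 1) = (q - 1)*(q + 2)*(q + 1)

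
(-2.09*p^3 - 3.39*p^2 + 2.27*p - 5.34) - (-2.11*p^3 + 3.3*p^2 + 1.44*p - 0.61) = 0.02*p^3 - 6.69*p^2 + 0.83*p - 4.73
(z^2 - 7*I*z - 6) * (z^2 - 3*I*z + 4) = z^4 - 10*I*z^3 - 23*z^2 - 10*I*z - 24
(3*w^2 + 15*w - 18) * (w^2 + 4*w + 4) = 3*w^4 + 27*w^3 + 54*w^2 - 12*w - 72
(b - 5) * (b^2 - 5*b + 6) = b^3 - 10*b^2 + 31*b - 30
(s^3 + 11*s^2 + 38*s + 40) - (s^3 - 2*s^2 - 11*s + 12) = 13*s^2 + 49*s + 28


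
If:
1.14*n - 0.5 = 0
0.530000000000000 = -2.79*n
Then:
No Solution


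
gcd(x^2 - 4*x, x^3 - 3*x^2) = x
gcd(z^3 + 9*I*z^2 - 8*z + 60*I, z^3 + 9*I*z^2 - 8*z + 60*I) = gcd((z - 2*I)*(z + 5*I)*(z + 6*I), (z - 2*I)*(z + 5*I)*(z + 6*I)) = z^3 + 9*I*z^2 - 8*z + 60*I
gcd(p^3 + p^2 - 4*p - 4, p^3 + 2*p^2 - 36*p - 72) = p + 2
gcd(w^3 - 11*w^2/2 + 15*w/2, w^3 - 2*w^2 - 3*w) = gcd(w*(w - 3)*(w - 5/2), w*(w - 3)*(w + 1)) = w^2 - 3*w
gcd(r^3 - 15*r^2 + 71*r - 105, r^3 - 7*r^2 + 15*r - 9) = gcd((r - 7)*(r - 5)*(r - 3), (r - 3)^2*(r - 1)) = r - 3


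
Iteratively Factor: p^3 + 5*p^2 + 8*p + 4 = (p + 2)*(p^2 + 3*p + 2) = (p + 1)*(p + 2)*(p + 2)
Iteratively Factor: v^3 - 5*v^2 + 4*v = (v - 4)*(v^2 - v) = (v - 4)*(v - 1)*(v)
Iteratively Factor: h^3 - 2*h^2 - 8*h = (h - 4)*(h^2 + 2*h) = h*(h - 4)*(h + 2)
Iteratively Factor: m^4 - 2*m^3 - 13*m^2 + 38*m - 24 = (m + 4)*(m^3 - 6*m^2 + 11*m - 6) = (m - 2)*(m + 4)*(m^2 - 4*m + 3) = (m - 3)*(m - 2)*(m + 4)*(m - 1)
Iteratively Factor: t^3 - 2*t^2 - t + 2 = (t - 1)*(t^2 - t - 2) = (t - 1)*(t + 1)*(t - 2)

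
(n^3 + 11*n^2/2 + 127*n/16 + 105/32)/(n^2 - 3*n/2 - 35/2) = (n^2 + 2*n + 15/16)/(n - 5)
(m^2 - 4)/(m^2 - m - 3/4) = 4*(4 - m^2)/(-4*m^2 + 4*m + 3)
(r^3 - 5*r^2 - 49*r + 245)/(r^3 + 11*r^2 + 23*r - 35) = (r^2 - 12*r + 35)/(r^2 + 4*r - 5)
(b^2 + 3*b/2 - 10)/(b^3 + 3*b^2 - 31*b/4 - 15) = 2/(2*b + 3)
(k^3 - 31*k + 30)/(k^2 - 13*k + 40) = (k^2 + 5*k - 6)/(k - 8)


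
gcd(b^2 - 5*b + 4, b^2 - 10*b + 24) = b - 4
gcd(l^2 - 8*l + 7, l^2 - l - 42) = l - 7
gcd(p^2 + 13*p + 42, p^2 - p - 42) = p + 6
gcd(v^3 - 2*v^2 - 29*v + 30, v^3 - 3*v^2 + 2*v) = v - 1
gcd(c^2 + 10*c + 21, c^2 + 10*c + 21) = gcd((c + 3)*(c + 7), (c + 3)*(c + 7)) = c^2 + 10*c + 21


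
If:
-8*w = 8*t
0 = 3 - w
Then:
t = -3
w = 3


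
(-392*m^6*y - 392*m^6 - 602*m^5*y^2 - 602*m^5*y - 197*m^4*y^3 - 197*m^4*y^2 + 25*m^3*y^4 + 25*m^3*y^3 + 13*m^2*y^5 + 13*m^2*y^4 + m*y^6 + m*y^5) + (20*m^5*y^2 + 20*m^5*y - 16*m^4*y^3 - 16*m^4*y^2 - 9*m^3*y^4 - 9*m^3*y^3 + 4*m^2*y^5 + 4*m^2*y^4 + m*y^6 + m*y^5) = -392*m^6*y - 392*m^6 - 582*m^5*y^2 - 582*m^5*y - 213*m^4*y^3 - 213*m^4*y^2 + 16*m^3*y^4 + 16*m^3*y^3 + 17*m^2*y^5 + 17*m^2*y^4 + 2*m*y^6 + 2*m*y^5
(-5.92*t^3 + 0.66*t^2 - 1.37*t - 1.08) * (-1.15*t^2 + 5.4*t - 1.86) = 6.808*t^5 - 32.727*t^4 + 16.1507*t^3 - 7.3836*t^2 - 3.2838*t + 2.0088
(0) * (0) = 0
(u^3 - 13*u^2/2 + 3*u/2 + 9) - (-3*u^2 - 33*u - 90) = u^3 - 7*u^2/2 + 69*u/2 + 99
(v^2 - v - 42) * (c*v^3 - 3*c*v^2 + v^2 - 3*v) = c*v^5 - 4*c*v^4 - 39*c*v^3 + 126*c*v^2 + v^4 - 4*v^3 - 39*v^2 + 126*v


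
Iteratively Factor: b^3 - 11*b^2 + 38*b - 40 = (b - 5)*(b^2 - 6*b + 8) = (b - 5)*(b - 2)*(b - 4)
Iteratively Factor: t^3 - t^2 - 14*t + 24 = (t + 4)*(t^2 - 5*t + 6) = (t - 2)*(t + 4)*(t - 3)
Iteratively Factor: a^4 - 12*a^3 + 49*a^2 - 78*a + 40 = (a - 4)*(a^3 - 8*a^2 + 17*a - 10) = (a - 4)*(a - 1)*(a^2 - 7*a + 10) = (a - 4)*(a - 2)*(a - 1)*(a - 5)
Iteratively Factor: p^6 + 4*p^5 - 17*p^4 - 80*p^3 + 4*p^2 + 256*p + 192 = (p + 3)*(p^5 + p^4 - 20*p^3 - 20*p^2 + 64*p + 64) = (p - 2)*(p + 3)*(p^4 + 3*p^3 - 14*p^2 - 48*p - 32) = (p - 2)*(p + 3)*(p + 4)*(p^3 - p^2 - 10*p - 8) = (p - 2)*(p + 2)*(p + 3)*(p + 4)*(p^2 - 3*p - 4) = (p - 4)*(p - 2)*(p + 2)*(p + 3)*(p + 4)*(p + 1)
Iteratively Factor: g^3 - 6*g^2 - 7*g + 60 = (g - 4)*(g^2 - 2*g - 15) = (g - 4)*(g + 3)*(g - 5)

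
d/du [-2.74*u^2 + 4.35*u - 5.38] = 4.35 - 5.48*u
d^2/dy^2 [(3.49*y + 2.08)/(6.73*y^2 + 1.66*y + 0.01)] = ((3.49*y + 2.08)*(13.46*y + 1.66)*(26.92*y + 3.32) - (140.9262*y + 39.5836)*(6.73*y^2 + 1.66*y + 0.01))/(6.73*y^2 + 1.66*y + 0.01)^3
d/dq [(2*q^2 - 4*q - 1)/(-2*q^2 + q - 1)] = (-6*q^2 - 8*q + 5)/(4*q^4 - 4*q^3 + 5*q^2 - 2*q + 1)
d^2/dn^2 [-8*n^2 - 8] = -16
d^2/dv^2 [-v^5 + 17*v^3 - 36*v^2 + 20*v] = -20*v^3 + 102*v - 72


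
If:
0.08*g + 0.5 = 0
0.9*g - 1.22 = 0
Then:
No Solution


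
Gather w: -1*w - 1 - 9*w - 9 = -10*w - 10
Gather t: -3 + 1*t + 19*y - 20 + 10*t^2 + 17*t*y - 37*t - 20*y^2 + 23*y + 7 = 10*t^2 + t*(17*y - 36) - 20*y^2 + 42*y - 16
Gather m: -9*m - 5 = -9*m - 5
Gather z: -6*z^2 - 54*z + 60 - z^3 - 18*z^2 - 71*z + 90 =-z^3 - 24*z^2 - 125*z + 150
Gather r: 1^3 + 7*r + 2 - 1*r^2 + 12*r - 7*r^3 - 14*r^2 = -7*r^3 - 15*r^2 + 19*r + 3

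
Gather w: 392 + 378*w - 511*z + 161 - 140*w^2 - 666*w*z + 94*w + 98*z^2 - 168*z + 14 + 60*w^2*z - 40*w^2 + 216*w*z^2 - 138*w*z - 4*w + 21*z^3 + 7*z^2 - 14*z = w^2*(60*z - 180) + w*(216*z^2 - 804*z + 468) + 21*z^3 + 105*z^2 - 693*z + 567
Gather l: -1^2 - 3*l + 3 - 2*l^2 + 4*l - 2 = -2*l^2 + l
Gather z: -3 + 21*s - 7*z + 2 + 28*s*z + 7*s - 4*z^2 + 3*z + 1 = 28*s - 4*z^2 + z*(28*s - 4)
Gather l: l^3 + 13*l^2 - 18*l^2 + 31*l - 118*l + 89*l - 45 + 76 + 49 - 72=l^3 - 5*l^2 + 2*l + 8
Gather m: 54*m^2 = 54*m^2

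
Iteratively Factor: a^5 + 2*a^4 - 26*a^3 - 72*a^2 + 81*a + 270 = (a + 3)*(a^4 - a^3 - 23*a^2 - 3*a + 90) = (a - 5)*(a + 3)*(a^3 + 4*a^2 - 3*a - 18) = (a - 5)*(a + 3)^2*(a^2 + a - 6) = (a - 5)*(a + 3)^3*(a - 2)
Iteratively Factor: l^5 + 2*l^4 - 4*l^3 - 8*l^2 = (l + 2)*(l^4 - 4*l^2) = l*(l + 2)*(l^3 - 4*l) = l*(l + 2)^2*(l^2 - 2*l) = l^2*(l + 2)^2*(l - 2)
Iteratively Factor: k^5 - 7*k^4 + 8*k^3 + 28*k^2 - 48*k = (k)*(k^4 - 7*k^3 + 8*k^2 + 28*k - 48) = k*(k - 3)*(k^3 - 4*k^2 - 4*k + 16) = k*(k - 3)*(k - 2)*(k^2 - 2*k - 8) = k*(k - 3)*(k - 2)*(k + 2)*(k - 4)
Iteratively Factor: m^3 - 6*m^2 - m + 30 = (m - 5)*(m^2 - m - 6) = (m - 5)*(m + 2)*(m - 3)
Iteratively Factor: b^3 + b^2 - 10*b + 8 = (b - 1)*(b^2 + 2*b - 8) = (b - 1)*(b + 4)*(b - 2)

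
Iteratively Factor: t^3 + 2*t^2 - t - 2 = (t - 1)*(t^2 + 3*t + 2) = (t - 1)*(t + 1)*(t + 2)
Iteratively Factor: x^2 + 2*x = (x)*(x + 2)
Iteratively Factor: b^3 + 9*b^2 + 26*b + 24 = (b + 4)*(b^2 + 5*b + 6) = (b + 3)*(b + 4)*(b + 2)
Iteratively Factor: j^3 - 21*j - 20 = (j + 4)*(j^2 - 4*j - 5) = (j + 1)*(j + 4)*(j - 5)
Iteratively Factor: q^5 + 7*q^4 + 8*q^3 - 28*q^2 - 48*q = (q)*(q^4 + 7*q^3 + 8*q^2 - 28*q - 48) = q*(q - 2)*(q^3 + 9*q^2 + 26*q + 24) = q*(q - 2)*(q + 4)*(q^2 + 5*q + 6) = q*(q - 2)*(q + 3)*(q + 4)*(q + 2)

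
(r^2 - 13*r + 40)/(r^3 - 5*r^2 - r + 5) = (r - 8)/(r^2 - 1)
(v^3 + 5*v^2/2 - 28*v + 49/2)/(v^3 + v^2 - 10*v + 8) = (2*v^2 + 7*v - 49)/(2*(v^2 + 2*v - 8))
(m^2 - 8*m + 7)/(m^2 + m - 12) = (m^2 - 8*m + 7)/(m^2 + m - 12)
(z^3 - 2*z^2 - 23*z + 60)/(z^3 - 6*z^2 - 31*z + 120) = (z - 4)/(z - 8)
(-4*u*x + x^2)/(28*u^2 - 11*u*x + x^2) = x/(-7*u + x)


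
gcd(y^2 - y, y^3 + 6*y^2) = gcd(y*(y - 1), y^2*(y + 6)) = y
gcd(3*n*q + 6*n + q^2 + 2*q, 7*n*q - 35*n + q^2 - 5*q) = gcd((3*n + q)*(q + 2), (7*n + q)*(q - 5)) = 1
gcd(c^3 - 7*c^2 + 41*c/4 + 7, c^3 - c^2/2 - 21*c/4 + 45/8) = 1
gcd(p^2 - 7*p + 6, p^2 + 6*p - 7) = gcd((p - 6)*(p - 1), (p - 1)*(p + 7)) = p - 1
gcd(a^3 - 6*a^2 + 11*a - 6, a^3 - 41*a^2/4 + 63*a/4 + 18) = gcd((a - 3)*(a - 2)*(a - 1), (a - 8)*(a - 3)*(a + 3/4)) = a - 3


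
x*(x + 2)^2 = x^3 + 4*x^2 + 4*x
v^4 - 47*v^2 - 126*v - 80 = (v - 8)*(v + 1)*(v + 2)*(v + 5)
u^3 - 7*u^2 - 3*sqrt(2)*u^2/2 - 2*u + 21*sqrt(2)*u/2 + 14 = (u - 7)*(u - 2*sqrt(2))*(u + sqrt(2)/2)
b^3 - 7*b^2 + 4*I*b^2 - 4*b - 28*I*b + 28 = (b - 7)*(b + 2*I)^2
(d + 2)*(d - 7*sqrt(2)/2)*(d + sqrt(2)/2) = d^3 - 3*sqrt(2)*d^2 + 2*d^2 - 6*sqrt(2)*d - 7*d/2 - 7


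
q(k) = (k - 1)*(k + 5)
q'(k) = 2*k + 4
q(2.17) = 8.39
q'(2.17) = 8.34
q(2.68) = 12.90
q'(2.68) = 9.36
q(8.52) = 101.67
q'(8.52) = 21.04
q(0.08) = -4.67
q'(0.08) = 4.16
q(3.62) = 22.58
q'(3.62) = 11.24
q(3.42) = 20.38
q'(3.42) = 10.84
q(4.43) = 32.34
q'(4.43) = 12.86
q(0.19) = -4.20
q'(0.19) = 4.38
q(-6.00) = 7.00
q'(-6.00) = -8.00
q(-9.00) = 40.00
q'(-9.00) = -14.00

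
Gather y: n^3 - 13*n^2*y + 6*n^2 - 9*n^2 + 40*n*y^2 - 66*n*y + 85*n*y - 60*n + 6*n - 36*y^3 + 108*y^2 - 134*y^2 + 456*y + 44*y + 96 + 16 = n^3 - 3*n^2 - 54*n - 36*y^3 + y^2*(40*n - 26) + y*(-13*n^2 + 19*n + 500) + 112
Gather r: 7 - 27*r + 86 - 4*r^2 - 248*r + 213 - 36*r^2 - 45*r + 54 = -40*r^2 - 320*r + 360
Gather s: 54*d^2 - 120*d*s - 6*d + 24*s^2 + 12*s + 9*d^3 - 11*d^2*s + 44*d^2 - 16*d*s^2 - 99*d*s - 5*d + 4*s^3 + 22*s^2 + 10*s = 9*d^3 + 98*d^2 - 11*d + 4*s^3 + s^2*(46 - 16*d) + s*(-11*d^2 - 219*d + 22)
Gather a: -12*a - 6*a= -18*a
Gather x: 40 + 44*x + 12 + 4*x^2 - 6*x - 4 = 4*x^2 + 38*x + 48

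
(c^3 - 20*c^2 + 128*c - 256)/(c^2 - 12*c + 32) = c - 8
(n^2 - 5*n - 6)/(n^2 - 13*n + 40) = (n^2 - 5*n - 6)/(n^2 - 13*n + 40)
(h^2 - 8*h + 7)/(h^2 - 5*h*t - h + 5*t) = (7 - h)/(-h + 5*t)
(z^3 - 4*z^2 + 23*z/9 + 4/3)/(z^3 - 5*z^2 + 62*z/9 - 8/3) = (3*z + 1)/(3*z - 2)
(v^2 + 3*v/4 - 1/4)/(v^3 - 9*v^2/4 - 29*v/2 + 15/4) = (v + 1)/(v^2 - 2*v - 15)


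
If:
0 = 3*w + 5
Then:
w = -5/3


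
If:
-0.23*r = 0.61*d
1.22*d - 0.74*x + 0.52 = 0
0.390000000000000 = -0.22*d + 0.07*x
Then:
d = -3.26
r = 8.64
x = -4.67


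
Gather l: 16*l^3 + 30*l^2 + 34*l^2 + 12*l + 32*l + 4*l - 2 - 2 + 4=16*l^3 + 64*l^2 + 48*l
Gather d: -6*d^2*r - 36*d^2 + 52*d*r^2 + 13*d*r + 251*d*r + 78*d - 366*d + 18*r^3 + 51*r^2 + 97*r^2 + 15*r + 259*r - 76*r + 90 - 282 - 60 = d^2*(-6*r - 36) + d*(52*r^2 + 264*r - 288) + 18*r^3 + 148*r^2 + 198*r - 252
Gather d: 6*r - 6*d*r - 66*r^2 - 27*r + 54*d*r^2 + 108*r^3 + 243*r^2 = d*(54*r^2 - 6*r) + 108*r^3 + 177*r^2 - 21*r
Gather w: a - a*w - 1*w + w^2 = a + w^2 + w*(-a - 1)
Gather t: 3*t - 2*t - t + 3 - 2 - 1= 0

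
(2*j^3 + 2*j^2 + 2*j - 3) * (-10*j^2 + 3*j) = -20*j^5 - 14*j^4 - 14*j^3 + 36*j^2 - 9*j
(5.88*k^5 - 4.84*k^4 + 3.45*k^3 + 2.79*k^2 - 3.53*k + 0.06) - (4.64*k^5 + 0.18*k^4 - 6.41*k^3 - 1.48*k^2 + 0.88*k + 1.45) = 1.24*k^5 - 5.02*k^4 + 9.86*k^3 + 4.27*k^2 - 4.41*k - 1.39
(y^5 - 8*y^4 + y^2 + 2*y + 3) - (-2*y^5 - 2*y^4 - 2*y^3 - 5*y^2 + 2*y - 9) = 3*y^5 - 6*y^4 + 2*y^3 + 6*y^2 + 12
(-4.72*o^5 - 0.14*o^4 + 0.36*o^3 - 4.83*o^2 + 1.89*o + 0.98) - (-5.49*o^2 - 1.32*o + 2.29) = -4.72*o^5 - 0.14*o^4 + 0.36*o^3 + 0.66*o^2 + 3.21*o - 1.31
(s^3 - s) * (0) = 0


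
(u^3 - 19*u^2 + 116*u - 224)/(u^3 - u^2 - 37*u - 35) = (u^2 - 12*u + 32)/(u^2 + 6*u + 5)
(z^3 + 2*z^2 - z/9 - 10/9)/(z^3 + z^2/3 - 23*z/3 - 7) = (9*z^2 + 9*z - 10)/(3*(3*z^2 - 2*z - 21))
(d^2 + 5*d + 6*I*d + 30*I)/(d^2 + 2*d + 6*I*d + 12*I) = (d + 5)/(d + 2)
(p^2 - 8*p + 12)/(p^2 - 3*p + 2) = (p - 6)/(p - 1)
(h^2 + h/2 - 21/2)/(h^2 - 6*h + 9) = (h + 7/2)/(h - 3)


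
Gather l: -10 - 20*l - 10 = -20*l - 20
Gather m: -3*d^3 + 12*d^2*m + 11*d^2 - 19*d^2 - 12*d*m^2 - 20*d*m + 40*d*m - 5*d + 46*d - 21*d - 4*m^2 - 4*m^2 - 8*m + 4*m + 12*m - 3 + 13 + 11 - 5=-3*d^3 - 8*d^2 + 20*d + m^2*(-12*d - 8) + m*(12*d^2 + 20*d + 8) + 16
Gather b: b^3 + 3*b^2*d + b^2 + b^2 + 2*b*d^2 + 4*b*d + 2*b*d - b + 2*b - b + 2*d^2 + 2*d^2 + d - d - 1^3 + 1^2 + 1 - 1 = b^3 + b^2*(3*d + 2) + b*(2*d^2 + 6*d) + 4*d^2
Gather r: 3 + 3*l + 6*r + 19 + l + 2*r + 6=4*l + 8*r + 28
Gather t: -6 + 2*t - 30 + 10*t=12*t - 36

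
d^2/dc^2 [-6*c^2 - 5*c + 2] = -12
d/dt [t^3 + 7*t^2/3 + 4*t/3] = 3*t^2 + 14*t/3 + 4/3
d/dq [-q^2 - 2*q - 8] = -2*q - 2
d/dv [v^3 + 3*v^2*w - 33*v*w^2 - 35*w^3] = 3*v^2 + 6*v*w - 33*w^2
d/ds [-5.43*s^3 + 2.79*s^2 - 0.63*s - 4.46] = -16.29*s^2 + 5.58*s - 0.63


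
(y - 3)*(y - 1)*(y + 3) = y^3 - y^2 - 9*y + 9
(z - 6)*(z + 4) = z^2 - 2*z - 24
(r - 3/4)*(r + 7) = r^2 + 25*r/4 - 21/4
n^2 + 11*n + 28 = (n + 4)*(n + 7)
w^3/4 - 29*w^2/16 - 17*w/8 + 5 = (w/4 + 1/2)*(w - 8)*(w - 5/4)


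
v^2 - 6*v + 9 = (v - 3)^2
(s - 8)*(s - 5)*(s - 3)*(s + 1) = s^4 - 15*s^3 + 63*s^2 - 41*s - 120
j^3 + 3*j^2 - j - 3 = (j - 1)*(j + 1)*(j + 3)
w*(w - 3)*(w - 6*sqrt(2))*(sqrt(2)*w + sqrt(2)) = sqrt(2)*w^4 - 12*w^3 - 2*sqrt(2)*w^3 - 3*sqrt(2)*w^2 + 24*w^2 + 36*w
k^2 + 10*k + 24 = (k + 4)*(k + 6)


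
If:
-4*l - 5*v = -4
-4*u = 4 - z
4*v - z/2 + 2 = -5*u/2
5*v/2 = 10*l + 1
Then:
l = 1/12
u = -88/15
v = 11/15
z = -292/15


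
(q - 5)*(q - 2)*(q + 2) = q^3 - 5*q^2 - 4*q + 20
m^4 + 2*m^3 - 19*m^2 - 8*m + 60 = (m - 3)*(m - 2)*(m + 2)*(m + 5)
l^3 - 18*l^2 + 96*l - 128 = (l - 8)^2*(l - 2)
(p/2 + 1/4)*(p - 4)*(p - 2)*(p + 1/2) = p^4/2 - 5*p^3/2 + 9*p^2/8 + 13*p/4 + 1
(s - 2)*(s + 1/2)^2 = s^3 - s^2 - 7*s/4 - 1/2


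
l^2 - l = l*(l - 1)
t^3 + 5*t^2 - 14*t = t*(t - 2)*(t + 7)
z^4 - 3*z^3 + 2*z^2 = z^2*(z - 2)*(z - 1)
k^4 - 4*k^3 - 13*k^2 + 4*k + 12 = (k - 6)*(k - 1)*(k + 1)*(k + 2)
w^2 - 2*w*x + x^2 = (-w + x)^2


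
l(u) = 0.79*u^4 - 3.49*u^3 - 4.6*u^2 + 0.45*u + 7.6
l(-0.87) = 6.48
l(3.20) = -69.59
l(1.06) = -0.25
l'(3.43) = -26.77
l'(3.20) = -32.66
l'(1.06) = -17.30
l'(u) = 3.16*u^3 - 10.47*u^2 - 9.2*u + 0.45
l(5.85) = 79.34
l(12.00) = 9701.32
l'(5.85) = 220.96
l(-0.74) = 6.40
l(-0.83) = 6.43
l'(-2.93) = -141.96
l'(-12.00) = -6857.31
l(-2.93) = 112.80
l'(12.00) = 3842.85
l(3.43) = -76.46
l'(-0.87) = -1.55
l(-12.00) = 21751.96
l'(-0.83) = -0.93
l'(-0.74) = 0.24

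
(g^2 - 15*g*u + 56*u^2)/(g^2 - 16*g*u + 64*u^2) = (-g + 7*u)/(-g + 8*u)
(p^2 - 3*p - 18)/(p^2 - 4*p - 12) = (p + 3)/(p + 2)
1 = 1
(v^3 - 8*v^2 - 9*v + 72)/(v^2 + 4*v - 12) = (v^3 - 8*v^2 - 9*v + 72)/(v^2 + 4*v - 12)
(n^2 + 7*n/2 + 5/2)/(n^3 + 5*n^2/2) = (n + 1)/n^2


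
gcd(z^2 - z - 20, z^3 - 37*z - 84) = z + 4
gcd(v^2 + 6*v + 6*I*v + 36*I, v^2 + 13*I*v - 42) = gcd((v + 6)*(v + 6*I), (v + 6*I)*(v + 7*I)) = v + 6*I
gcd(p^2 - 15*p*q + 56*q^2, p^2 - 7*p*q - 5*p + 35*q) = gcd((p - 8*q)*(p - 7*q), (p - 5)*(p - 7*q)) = p - 7*q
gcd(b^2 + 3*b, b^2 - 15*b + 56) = 1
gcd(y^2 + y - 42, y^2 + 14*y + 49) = y + 7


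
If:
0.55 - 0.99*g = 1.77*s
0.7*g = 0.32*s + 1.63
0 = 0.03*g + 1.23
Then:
No Solution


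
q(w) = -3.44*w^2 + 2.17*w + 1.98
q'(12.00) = -80.39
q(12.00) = -467.34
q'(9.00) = -59.75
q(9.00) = -257.13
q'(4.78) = -30.72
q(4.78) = -66.25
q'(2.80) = -17.09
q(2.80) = -18.91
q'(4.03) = -25.56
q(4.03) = -45.14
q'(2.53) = -15.24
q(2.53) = -14.55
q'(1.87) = -10.70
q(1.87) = -5.99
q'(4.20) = -26.73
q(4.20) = -49.59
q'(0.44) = -0.86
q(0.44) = 2.27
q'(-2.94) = 22.40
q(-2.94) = -34.13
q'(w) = 2.17 - 6.88*w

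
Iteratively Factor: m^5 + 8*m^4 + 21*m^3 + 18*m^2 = (m)*(m^4 + 8*m^3 + 21*m^2 + 18*m) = m*(m + 3)*(m^3 + 5*m^2 + 6*m) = m*(m + 3)^2*(m^2 + 2*m) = m*(m + 2)*(m + 3)^2*(m)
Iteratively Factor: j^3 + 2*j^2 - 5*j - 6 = (j - 2)*(j^2 + 4*j + 3) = (j - 2)*(j + 1)*(j + 3)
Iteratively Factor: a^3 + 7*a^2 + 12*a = (a + 4)*(a^2 + 3*a) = a*(a + 4)*(a + 3)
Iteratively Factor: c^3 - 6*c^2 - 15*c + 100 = (c - 5)*(c^2 - c - 20) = (c - 5)*(c + 4)*(c - 5)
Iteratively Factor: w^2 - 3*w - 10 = (w + 2)*(w - 5)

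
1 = 1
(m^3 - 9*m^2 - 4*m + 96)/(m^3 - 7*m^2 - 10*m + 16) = (m^2 - m - 12)/(m^2 + m - 2)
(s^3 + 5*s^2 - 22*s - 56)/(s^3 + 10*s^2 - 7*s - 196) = (s + 2)/(s + 7)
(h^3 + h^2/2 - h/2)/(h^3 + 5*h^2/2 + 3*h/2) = (2*h - 1)/(2*h + 3)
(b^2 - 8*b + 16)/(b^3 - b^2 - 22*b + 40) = (b - 4)/(b^2 + 3*b - 10)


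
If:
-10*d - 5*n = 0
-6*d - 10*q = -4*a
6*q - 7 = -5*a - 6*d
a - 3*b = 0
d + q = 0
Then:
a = 7/5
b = 7/15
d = -7/5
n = 14/5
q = 7/5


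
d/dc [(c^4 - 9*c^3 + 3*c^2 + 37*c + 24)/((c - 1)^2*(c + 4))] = (c^5 + 5*c^4 - 37*c^3 + 31*c^2 - 244*c - 316)/(c^5 + 5*c^4 - 5*c^3 - 25*c^2 + 40*c - 16)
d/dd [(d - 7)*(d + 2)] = 2*d - 5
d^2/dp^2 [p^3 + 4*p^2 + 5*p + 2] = 6*p + 8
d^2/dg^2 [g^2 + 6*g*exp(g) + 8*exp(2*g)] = 6*g*exp(g) + 32*exp(2*g) + 12*exp(g) + 2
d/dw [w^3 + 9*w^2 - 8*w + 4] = 3*w^2 + 18*w - 8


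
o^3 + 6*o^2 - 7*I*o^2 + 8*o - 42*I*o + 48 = (o + 6)*(o - 8*I)*(o + I)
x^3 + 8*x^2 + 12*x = x*(x + 2)*(x + 6)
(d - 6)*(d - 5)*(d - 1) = d^3 - 12*d^2 + 41*d - 30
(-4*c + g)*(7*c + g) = -28*c^2 + 3*c*g + g^2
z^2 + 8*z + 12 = (z + 2)*(z + 6)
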